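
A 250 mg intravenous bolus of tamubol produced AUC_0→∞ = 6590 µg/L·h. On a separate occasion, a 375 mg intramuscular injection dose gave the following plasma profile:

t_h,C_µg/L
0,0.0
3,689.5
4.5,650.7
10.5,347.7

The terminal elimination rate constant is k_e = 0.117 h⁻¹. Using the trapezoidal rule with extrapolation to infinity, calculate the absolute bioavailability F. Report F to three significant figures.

Trapezoidal AUC_0→10.5 (intramuscular injection):
  [0→3]: (0.0+689.5)/2 × 3 = 1034.25
  [3→4.5]: (689.5+650.7)/2 × 1.5 = 1005.15
  [4.5→10.5]: (650.7+347.7)/2 × 6 = 2995.2
  Sum = 5034.6 µg/L·h
Tail: C_last/k_e = 347.7/0.117 = 2971.795
AUC_0→∞ (intramuscular injection) = 5034.6 + 2971.795 = 8006.395 µg/L·h
F = (AUC_ev/D_ev)/(AUC_iv/D_iv) = (8006.395/375)/(6590/250) = 21.3504/26.36 = 0.8100

F = 0.810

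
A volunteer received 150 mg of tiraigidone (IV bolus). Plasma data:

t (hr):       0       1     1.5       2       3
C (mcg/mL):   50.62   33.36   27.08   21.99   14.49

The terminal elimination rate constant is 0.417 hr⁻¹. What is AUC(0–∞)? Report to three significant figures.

AUC = 122 mcg/mL·hr

Trapezoidal AUC_0→3:
  [0→1]: (50.62+33.36)/2 × 1 = 41.99
  [1→1.5]: (33.36+27.08)/2 × 0.5 = 15.11
  [1.5→2]: (27.08+21.99)/2 × 0.5 = 12.2675
  [2→3]: (21.99+14.49)/2 × 1 = 18.24
  Sum = 87.6075 mcg/mL·hr
Extrapolated tail: C_last / k_e = 14.49 / 0.417 = 34.748
AUC_0→∞ = 87.6075 + 34.748 = 122.3555 mcg/mL·hr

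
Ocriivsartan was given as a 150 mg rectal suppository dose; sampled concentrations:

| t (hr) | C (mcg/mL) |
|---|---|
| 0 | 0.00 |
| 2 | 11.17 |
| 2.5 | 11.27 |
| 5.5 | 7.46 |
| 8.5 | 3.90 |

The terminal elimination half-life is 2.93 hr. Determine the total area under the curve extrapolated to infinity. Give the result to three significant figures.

Trapezoidal AUC_0→8.5:
  [0→2]: (0.00+11.17)/2 × 2 = 11.17
  [2→2.5]: (11.17+11.27)/2 × 0.5 = 5.61
  [2.5→5.5]: (11.27+7.46)/2 × 3 = 28.095
  [5.5→8.5]: (7.46+3.90)/2 × 3 = 17.04
  Sum = 61.915 mcg/mL·hr
k_e = ln2 / t½ = 0.693147 / 2.93 = 0.2366 hr^-1
Extrapolated tail: C_last / k_e = 3.90 / 0.2366 = 16.484
AUC_0→∞ = 61.915 + 16.484 = 78.399 mcg/mL·hr

AUC = 78.4 mcg/mL·hr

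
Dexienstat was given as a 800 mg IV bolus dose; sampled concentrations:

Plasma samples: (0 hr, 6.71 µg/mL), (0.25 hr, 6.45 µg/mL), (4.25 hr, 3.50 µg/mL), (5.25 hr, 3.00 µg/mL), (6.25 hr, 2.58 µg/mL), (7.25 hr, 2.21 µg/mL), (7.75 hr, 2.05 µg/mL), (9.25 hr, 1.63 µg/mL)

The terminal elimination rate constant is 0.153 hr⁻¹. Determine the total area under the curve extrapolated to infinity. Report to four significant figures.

AUC = 44.46 µg/mL·hr

Trapezoidal AUC_0→9.25:
  [0→0.25]: (6.71+6.45)/2 × 0.25 = 1.645
  [0.25→4.25]: (6.45+3.50)/2 × 4 = 19.9
  [4.25→5.25]: (3.50+3.00)/2 × 1 = 3.25
  [5.25→6.25]: (3.00+2.58)/2 × 1 = 2.79
  [6.25→7.25]: (2.58+2.21)/2 × 1 = 2.395
  [7.25→7.75]: (2.21+2.05)/2 × 0.5 = 1.065
  [7.75→9.25]: (2.05+1.63)/2 × 1.5 = 2.76
  Sum = 33.805 µg/mL·hr
Extrapolated tail: C_last / k_e = 1.63 / 0.153 = 10.654
AUC_0→∞ = 33.805 + 10.654 = 44.459 µg/mL·hr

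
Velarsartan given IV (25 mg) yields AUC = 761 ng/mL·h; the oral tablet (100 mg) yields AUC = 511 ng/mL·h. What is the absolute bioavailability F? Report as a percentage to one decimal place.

F = (AUC_ev / D_ev) / (AUC_iv / D_iv)
  = (511/100) / (761/25)
  = 5.11 / 30.44 = 0.1679
  = 16.79%

F = 16.8%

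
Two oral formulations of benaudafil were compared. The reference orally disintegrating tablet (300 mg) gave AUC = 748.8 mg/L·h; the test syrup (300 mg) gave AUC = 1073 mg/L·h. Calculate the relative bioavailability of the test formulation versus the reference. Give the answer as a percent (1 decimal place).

F_rel = 143.3%

F_rel = (AUC_test/D_test) / (AUC_ref/D_ref)
      = (1073/300) / (748.8/300)
      = 3.57667 / 2.496 = 1.4330 = 143.30%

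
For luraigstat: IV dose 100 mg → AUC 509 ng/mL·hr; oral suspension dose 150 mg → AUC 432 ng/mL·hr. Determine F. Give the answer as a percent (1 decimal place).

F = 56.6%

F = (AUC_ev / D_ev) / (AUC_iv / D_iv)
  = (432/150) / (509/100)
  = 2.88 / 5.09 = 0.5658
  = 56.58%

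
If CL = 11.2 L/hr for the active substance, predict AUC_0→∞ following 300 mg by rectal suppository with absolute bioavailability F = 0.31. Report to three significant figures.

AUC_0→∞ = F × Dose / CL
        = 0.31 × 300 / 11.2 = 8.30357 mg/L·hr

AUC = 8.30 mg/L·hr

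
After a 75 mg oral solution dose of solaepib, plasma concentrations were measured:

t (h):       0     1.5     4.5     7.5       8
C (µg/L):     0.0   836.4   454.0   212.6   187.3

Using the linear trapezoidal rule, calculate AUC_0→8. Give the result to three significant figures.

Trapezoidal AUC_0→8:
  [0→1.5]: (0.0+836.4)/2 × 1.5 = 627.3
  [1.5→4.5]: (836.4+454.0)/2 × 3 = 1935.6
  [4.5→7.5]: (454.0+212.6)/2 × 3 = 999.9
  [7.5→8]: (212.6+187.3)/2 × 0.5 = 99.975
  Sum = 3662.775 µg/L·h

AUC = 3660 µg/L·h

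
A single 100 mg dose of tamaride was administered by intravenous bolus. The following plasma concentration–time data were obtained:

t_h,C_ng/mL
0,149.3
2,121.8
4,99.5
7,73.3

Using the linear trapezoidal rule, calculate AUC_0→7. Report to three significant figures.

AUC = 752 ng/mL·h

Trapezoidal AUC_0→7:
  [0→2]: (149.3+121.8)/2 × 2 = 271.1
  [2→4]: (121.8+99.5)/2 × 2 = 221.3
  [4→7]: (99.5+73.3)/2 × 3 = 259.2
  Sum = 751.6 ng/mL·h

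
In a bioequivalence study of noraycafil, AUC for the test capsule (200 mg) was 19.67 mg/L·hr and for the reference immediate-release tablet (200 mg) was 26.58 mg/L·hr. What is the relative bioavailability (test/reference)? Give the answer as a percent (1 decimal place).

F_rel = (AUC_test/D_test) / (AUC_ref/D_ref)
      = (19.67/200) / (26.58/200)
      = 0.09835 / 0.1329 = 0.7400 = 74.00%

F_rel = 74.0%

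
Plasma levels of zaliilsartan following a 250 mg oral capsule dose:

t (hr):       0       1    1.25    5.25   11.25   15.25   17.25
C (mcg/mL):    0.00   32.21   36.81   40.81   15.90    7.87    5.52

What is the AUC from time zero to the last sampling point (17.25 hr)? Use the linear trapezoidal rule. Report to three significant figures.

Trapezoidal AUC_0→17.25:
  [0→1]: (0.00+32.21)/2 × 1 = 16.105
  [1→1.25]: (32.21+36.81)/2 × 0.25 = 8.6275
  [1.25→5.25]: (36.81+40.81)/2 × 4 = 155.24
  [5.25→11.25]: (40.81+15.90)/2 × 6 = 170.13
  [11.25→15.25]: (15.90+7.87)/2 × 4 = 47.54
  [15.25→17.25]: (7.87+5.52)/2 × 2 = 13.39
  Sum = 411.0325 mcg/mL·hr

AUC = 411 mcg/mL·hr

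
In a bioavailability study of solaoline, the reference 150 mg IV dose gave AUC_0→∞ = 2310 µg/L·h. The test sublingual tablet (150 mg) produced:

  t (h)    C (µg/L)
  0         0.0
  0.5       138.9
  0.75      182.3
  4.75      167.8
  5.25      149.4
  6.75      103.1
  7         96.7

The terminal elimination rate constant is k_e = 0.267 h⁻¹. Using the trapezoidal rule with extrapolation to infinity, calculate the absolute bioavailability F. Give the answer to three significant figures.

Trapezoidal AUC_0→7 (sublingual tablet):
  [0→0.5]: (0.0+138.9)/2 × 0.5 = 34.725
  [0.5→0.75]: (138.9+182.3)/2 × 0.25 = 40.15
  [0.75→4.75]: (182.3+167.8)/2 × 4 = 700.2
  [4.75→5.25]: (167.8+149.4)/2 × 0.5 = 79.3
  [5.25→6.75]: (149.4+103.1)/2 × 1.5 = 189.375
  [6.75→7]: (103.1+96.7)/2 × 0.25 = 24.975
  Sum = 1068.725 µg/L·h
Tail: C_last/k_e = 96.7/0.267 = 362.172
AUC_0→∞ (sublingual tablet) = 1068.725 + 362.172 = 1430.897 µg/L·h
F = (AUC_ev/D_ev)/(AUC_iv/D_iv) = (1430.897/150)/(2310/150) = 9.53931/15.4 = 0.6194

F = 0.619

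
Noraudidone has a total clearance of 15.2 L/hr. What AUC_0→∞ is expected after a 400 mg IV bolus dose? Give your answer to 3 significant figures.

AUC_0→∞ = Dose_iv / CL
        = 400 / 15.2 = 26.3158 mg/L·hr

AUC = 26.3 mg/L·hr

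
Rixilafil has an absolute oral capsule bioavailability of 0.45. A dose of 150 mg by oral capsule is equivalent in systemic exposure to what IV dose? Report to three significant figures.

Systemic exposure from an extravascular dose = F × D_ev, so the equivalent IV dose is F × D_ev.
D_iv = F × D_ev = 0.45 × 150 = 67.5 mg

D_iv = 67.5 mg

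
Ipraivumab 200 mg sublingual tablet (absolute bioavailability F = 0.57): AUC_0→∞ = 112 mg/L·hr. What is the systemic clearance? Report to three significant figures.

CL = F × Dose / AUC_0→∞
   = 0.57 × 200 / 112 = 1.01786 L/hr

CL = 1.02 L/hr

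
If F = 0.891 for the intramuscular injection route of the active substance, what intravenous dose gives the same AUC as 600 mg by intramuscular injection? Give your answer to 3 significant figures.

D_iv = 535 mg

Systemic exposure from an extravascular dose = F × D_ev, so the equivalent IV dose is F × D_ev.
D_iv = F × D_ev = 0.891 × 600 = 534.6 mg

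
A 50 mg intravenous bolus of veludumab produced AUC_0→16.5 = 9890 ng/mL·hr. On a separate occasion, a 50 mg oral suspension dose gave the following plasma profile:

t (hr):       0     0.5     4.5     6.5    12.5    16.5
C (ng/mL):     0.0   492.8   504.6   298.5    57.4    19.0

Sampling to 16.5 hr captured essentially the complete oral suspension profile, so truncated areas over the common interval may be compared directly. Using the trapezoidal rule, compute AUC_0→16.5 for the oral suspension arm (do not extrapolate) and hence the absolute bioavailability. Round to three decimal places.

F = 0.419

Trapezoidal AUC_0→16.5 (oral suspension):
  [0→0.5]: (0.0+492.8)/2 × 0.5 = 123.2
  [0.5→4.5]: (492.8+504.6)/2 × 4 = 1994.8
  [4.5→6.5]: (504.6+298.5)/2 × 2 = 803.1
  [6.5→12.5]: (298.5+57.4)/2 × 6 = 1067.7
  [12.5→16.5]: (57.4+19.0)/2 × 4 = 152.8
  Sum = 4141.6 ng/mL·hr
F = (AUC_ev/D_ev)/(AUC_iv/D_iv) = (4141.6/50)/(9890/50) = 82.832/197.8 = 0.4188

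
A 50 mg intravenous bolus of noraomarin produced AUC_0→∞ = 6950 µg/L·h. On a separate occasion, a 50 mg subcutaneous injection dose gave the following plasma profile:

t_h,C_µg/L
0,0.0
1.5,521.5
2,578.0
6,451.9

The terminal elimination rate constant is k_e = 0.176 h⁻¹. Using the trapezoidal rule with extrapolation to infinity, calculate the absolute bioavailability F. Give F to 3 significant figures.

F = 0.762

Trapezoidal AUC_0→6 (subcutaneous injection):
  [0→1.5]: (0.0+521.5)/2 × 1.5 = 391.125
  [1.5→2]: (521.5+578.0)/2 × 0.5 = 274.875
  [2→6]: (578.0+451.9)/2 × 4 = 2059.8
  Sum = 2725.8 µg/L·h
Tail: C_last/k_e = 451.9/0.176 = 2567.614
AUC_0→∞ (subcutaneous injection) = 2725.8 + 2567.614 = 5293.414 µg/L·h
F = (AUC_ev/D_ev)/(AUC_iv/D_iv) = (5293.414/50)/(6950/50) = 105.86828/139 = 0.7616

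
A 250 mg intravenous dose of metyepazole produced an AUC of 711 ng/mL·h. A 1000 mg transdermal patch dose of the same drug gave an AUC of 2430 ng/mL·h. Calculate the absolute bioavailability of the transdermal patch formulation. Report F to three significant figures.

F = (AUC_ev / D_ev) / (AUC_iv / D_iv)
  = (2430/1000) / (711/250)
  = 2.43 / 2.844 = 0.8544

F = 0.854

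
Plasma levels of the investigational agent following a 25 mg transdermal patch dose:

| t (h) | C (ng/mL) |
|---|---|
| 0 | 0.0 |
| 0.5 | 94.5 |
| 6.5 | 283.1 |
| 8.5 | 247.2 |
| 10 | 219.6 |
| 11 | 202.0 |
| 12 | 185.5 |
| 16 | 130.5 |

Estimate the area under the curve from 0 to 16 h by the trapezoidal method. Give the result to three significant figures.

AUC = 3070 ng/mL·h

Trapezoidal AUC_0→16:
  [0→0.5]: (0.0+94.5)/2 × 0.5 = 23.625
  [0.5→6.5]: (94.5+283.1)/2 × 6 = 1132.8
  [6.5→8.5]: (283.1+247.2)/2 × 2 = 530.3
  [8.5→10]: (247.2+219.6)/2 × 1.5 = 350.1
  [10→11]: (219.6+202.0)/2 × 1 = 210.8
  [11→12]: (202.0+185.5)/2 × 1 = 193.75
  [12→16]: (185.5+130.5)/2 × 4 = 632.0
  Sum = 3073.375 ng/mL·h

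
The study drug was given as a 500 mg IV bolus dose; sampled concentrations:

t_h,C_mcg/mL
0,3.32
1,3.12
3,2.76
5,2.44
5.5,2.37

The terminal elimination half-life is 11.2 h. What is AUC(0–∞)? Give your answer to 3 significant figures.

Trapezoidal AUC_0→5.5:
  [0→1]: (3.32+3.12)/2 × 1 = 3.22
  [1→3]: (3.12+2.76)/2 × 2 = 5.88
  [3→5]: (2.76+2.44)/2 × 2 = 5.2
  [5→5.5]: (2.44+2.37)/2 × 0.5 = 1.2025
  Sum = 15.5025 mcg/mL·h
k_e = ln2 / t½ = 0.693147 / 11.2 = 0.0619 h^-1
Extrapolated tail: C_last / k_e = 2.37 / 0.0619 = 38.288
AUC_0→∞ = 15.5025 + 38.288 = 53.7905 mcg/mL·h

AUC = 53.8 mcg/mL·h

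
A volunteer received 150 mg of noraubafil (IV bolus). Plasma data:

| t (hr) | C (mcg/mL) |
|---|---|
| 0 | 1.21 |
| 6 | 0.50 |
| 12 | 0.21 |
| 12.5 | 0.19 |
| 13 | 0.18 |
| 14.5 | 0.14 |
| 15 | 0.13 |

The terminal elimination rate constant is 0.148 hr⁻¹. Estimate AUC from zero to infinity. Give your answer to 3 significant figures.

Trapezoidal AUC_0→15:
  [0→6]: (1.21+0.50)/2 × 6 = 5.13
  [6→12]: (0.50+0.21)/2 × 6 = 2.13
  [12→12.5]: (0.21+0.19)/2 × 0.5 = 0.1
  [12.5→13]: (0.19+0.18)/2 × 0.5 = 0.0925
  [13→14.5]: (0.18+0.14)/2 × 1.5 = 0.24
  [14.5→15]: (0.14+0.13)/2 × 0.5 = 0.0675
  Sum = 7.76 mcg/mL·hr
Extrapolated tail: C_last / k_e = 0.13 / 0.148 = 0.878
AUC_0→∞ = 7.76 + 0.878 = 8.638 mcg/mL·hr

AUC = 8.64 mcg/mL·hr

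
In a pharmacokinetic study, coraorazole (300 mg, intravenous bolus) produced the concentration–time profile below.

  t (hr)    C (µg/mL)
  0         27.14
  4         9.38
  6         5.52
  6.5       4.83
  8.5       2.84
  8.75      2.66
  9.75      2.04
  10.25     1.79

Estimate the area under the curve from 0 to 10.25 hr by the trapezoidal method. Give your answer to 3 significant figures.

Trapezoidal AUC_0→10.25:
  [0→4]: (27.14+9.38)/2 × 4 = 73.04
  [4→6]: (9.38+5.52)/2 × 2 = 14.9
  [6→6.5]: (5.52+4.83)/2 × 0.5 = 2.5875
  [6.5→8.5]: (4.83+2.84)/2 × 2 = 7.67
  [8.5→8.75]: (2.84+2.66)/2 × 0.25 = 0.6875
  [8.75→9.75]: (2.66+2.04)/2 × 1 = 2.35
  [9.75→10.25]: (2.04+1.79)/2 × 0.5 = 0.9575
  Sum = 102.1925 µg/mL·hr

AUC = 102 µg/mL·hr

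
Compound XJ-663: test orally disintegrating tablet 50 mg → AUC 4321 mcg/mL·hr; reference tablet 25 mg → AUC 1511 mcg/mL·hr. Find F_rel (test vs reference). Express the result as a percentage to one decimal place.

F_rel = 143.0%

F_rel = (AUC_test/D_test) / (AUC_ref/D_ref)
      = (4321/50) / (1511/25)
      = 86.42 / 60.44 = 1.4298 = 142.98%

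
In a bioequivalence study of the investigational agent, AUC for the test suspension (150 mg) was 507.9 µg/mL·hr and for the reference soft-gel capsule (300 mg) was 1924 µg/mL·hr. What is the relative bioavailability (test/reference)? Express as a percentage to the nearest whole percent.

F_rel = (AUC_test/D_test) / (AUC_ref/D_ref)
      = (507.9/150) / (1924/300)
      = 3.386 / 6.41333 = 0.5280 = 52.80%

F_rel = 53%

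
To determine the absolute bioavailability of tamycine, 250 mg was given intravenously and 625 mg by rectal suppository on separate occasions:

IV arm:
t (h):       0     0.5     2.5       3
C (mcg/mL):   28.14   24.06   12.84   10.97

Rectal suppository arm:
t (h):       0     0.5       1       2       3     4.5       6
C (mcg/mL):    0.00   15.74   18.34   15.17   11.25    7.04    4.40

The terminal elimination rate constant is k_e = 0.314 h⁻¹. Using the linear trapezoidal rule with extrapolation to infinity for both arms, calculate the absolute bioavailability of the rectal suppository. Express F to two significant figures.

Trapezoidal AUC_0→3 (IV):
  [0→0.5]: (28.14+24.06)/2 × 0.5 = 13.05
  [0.5→2.5]: (24.06+12.84)/2 × 2 = 36.9
  [2.5→3]: (12.84+10.97)/2 × 0.5 = 5.9525
  Sum = 55.9025 mcg/mL·h
IV tail: 10.97/0.314 = 34.936; AUC_iv,0→∞ = 55.9025 + 34.936 = 90.8385 mcg/mL·h
Trapezoidal AUC_0→6 (rectal suppository):
  [0→0.5]: (0.00+15.74)/2 × 0.5 = 3.935
  [0.5→1]: (15.74+18.34)/2 × 0.5 = 8.52
  [1→2]: (18.34+15.17)/2 × 1 = 16.755
  [2→3]: (15.17+11.25)/2 × 1 = 13.21
  [3→4.5]: (11.25+7.04)/2 × 1.5 = 13.7175
  [4.5→6]: (7.04+4.40)/2 × 1.5 = 8.58
  Sum = 64.7175 mcg/mL·h
rectal suppository tail: 4.40/0.314 = 14.013; AUC_ev,0→∞ = 64.7175 + 14.013 = 78.7305 mcg/mL·h
F = (AUC_ev/D_ev)/(AUC_iv/D_iv) = (78.7305/625)/(90.8385/250) = 0.1259688/0.363354 = 0.3467

F = 0.35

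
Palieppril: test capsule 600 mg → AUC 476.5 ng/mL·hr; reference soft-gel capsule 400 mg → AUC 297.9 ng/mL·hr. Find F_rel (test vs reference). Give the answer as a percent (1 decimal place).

F_rel = 106.6%

F_rel = (AUC_test/D_test) / (AUC_ref/D_ref)
      = (476.5/600) / (297.9/400)
      = 0.794167 / 0.74475 = 1.0664 = 106.64%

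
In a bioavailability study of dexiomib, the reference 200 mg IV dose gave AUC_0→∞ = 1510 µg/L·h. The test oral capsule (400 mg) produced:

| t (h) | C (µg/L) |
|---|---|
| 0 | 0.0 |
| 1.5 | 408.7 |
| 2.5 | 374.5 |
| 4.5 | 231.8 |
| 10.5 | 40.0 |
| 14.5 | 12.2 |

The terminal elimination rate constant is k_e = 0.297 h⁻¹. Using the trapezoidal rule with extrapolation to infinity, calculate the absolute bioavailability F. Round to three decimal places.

Trapezoidal AUC_0→14.5 (oral capsule):
  [0→1.5]: (0.0+408.7)/2 × 1.5 = 306.525
  [1.5→2.5]: (408.7+374.5)/2 × 1 = 391.6
  [2.5→4.5]: (374.5+231.8)/2 × 2 = 606.3
  [4.5→10.5]: (231.8+40.0)/2 × 6 = 815.4
  [10.5→14.5]: (40.0+12.2)/2 × 4 = 104.4
  Sum = 2224.225 µg/L·h
Tail: C_last/k_e = 12.2/0.297 = 41.077
AUC_0→∞ (oral capsule) = 2224.225 + 41.077 = 2265.302 µg/L·h
F = (AUC_ev/D_ev)/(AUC_iv/D_iv) = (2265.302/400)/(1510/200) = 5.663255/7.55 = 0.7501

F = 0.750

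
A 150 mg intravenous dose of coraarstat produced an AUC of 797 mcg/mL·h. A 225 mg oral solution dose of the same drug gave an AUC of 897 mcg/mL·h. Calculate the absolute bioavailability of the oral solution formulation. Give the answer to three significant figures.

F = 0.750

F = (AUC_ev / D_ev) / (AUC_iv / D_iv)
  = (897/225) / (797/150)
  = 3.98667 / 5.31333 = 0.7503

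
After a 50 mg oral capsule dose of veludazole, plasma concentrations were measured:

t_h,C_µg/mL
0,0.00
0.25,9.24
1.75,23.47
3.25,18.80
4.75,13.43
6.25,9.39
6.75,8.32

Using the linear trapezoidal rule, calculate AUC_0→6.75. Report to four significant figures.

AUC = 103.1 µg/mL·h

Trapezoidal AUC_0→6.75:
  [0→0.25]: (0.00+9.24)/2 × 0.25 = 1.155
  [0.25→1.75]: (9.24+23.47)/2 × 1.5 = 24.5325
  [1.75→3.25]: (23.47+18.80)/2 × 1.5 = 31.7025
  [3.25→4.75]: (18.80+13.43)/2 × 1.5 = 24.1725
  [4.75→6.25]: (13.43+9.39)/2 × 1.5 = 17.115
  [6.25→6.75]: (9.39+8.32)/2 × 0.5 = 4.4275
  Sum = 103.105 µg/mL·h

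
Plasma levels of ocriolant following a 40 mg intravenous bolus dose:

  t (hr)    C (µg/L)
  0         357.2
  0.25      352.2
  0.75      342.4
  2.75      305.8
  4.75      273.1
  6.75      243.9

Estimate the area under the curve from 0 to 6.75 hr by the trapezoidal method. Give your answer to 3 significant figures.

Trapezoidal AUC_0→6.75:
  [0→0.25]: (357.2+352.2)/2 × 0.25 = 88.675
  [0.25→0.75]: (352.2+342.4)/2 × 0.5 = 173.65
  [0.75→2.75]: (342.4+305.8)/2 × 2 = 648.2
  [2.75→4.75]: (305.8+273.1)/2 × 2 = 578.9
  [4.75→6.75]: (273.1+243.9)/2 × 2 = 517.0
  Sum = 2006.425 µg/L·hr

AUC = 2010 µg/L·hr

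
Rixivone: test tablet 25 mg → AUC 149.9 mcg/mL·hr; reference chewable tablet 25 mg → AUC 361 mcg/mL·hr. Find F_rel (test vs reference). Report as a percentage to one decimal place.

F_rel = 41.5%

F_rel = (AUC_test/D_test) / (AUC_ref/D_ref)
      = (149.9/25) / (361/25)
      = 5.996 / 14.44 = 0.4152 = 41.52%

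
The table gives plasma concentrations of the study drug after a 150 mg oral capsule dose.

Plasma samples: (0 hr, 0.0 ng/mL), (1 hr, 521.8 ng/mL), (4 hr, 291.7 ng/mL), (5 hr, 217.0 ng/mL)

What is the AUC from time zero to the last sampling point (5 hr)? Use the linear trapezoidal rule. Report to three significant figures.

Trapezoidal AUC_0→5:
  [0→1]: (0.0+521.8)/2 × 1 = 260.9
  [1→4]: (521.8+291.7)/2 × 3 = 1220.25
  [4→5]: (291.7+217.0)/2 × 1 = 254.35
  Sum = 1735.5 ng/mL·hr

AUC = 1740 ng/mL·hr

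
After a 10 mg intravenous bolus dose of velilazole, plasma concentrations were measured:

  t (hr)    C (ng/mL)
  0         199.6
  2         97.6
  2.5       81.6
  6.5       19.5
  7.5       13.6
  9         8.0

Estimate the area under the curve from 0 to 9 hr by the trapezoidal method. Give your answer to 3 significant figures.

Trapezoidal AUC_0→9:
  [0→2]: (199.6+97.6)/2 × 2 = 297.2
  [2→2.5]: (97.6+81.6)/2 × 0.5 = 44.8
  [2.5→6.5]: (81.6+19.5)/2 × 4 = 202.2
  [6.5→7.5]: (19.5+13.6)/2 × 1 = 16.55
  [7.5→9]: (13.6+8.0)/2 × 1.5 = 16.2
  Sum = 576.95 ng/mL·hr

AUC = 577 ng/mL·hr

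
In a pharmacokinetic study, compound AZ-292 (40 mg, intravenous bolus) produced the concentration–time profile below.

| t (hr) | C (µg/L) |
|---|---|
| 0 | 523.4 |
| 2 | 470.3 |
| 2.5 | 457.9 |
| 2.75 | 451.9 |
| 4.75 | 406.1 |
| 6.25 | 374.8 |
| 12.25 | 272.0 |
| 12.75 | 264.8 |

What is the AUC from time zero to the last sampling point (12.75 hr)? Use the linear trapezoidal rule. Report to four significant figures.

Trapezoidal AUC_0→12.75:
  [0→2]: (523.4+470.3)/2 × 2 = 993.7
  [2→2.5]: (470.3+457.9)/2 × 0.5 = 232.05
  [2.5→2.75]: (457.9+451.9)/2 × 0.25 = 113.725
  [2.75→4.75]: (451.9+406.1)/2 × 2 = 858.0
  [4.75→6.25]: (406.1+374.8)/2 × 1.5 = 585.675
  [6.25→12.25]: (374.8+272.0)/2 × 6 = 1940.4
  [12.25→12.75]: (272.0+264.8)/2 × 0.5 = 134.2
  Sum = 4857.75 µg/L·hr

AUC = 4858 µg/L·hr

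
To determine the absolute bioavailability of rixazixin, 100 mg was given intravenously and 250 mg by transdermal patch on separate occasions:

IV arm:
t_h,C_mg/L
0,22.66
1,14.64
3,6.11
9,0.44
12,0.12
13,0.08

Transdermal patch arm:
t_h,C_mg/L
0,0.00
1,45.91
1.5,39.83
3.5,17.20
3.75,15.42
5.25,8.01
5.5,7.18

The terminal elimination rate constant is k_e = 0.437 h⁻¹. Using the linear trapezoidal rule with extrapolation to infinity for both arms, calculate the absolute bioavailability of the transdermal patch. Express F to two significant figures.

F = 0.94

Trapezoidal AUC_0→13 (IV):
  [0→1]: (22.66+14.64)/2 × 1 = 18.65
  [1→3]: (14.64+6.11)/2 × 2 = 20.75
  [3→9]: (6.11+0.44)/2 × 6 = 19.65
  [9→12]: (0.44+0.12)/2 × 3 = 0.84
  [12→13]: (0.12+0.08)/2 × 1 = 0.1
  Sum = 59.99 mg/L·h
IV tail: 0.08/0.437 = 0.183; AUC_iv,0→∞ = 59.99 + 0.183 = 60.173 mg/L·h
Trapezoidal AUC_0→5.5 (transdermal patch):
  [0→1]: (0.00+45.91)/2 × 1 = 22.955
  [1→1.5]: (45.91+39.83)/2 × 0.5 = 21.435
  [1.5→3.5]: (39.83+17.20)/2 × 2 = 57.03
  [3.5→3.75]: (17.20+15.42)/2 × 0.25 = 4.0775
  [3.75→5.25]: (15.42+8.01)/2 × 1.5 = 17.5725
  [5.25→5.5]: (8.01+7.18)/2 × 0.25 = 1.89875
  Sum = 124.96875 mg/L·h
transdermal patch tail: 7.18/0.437 = 16.430; AUC_ev,0→∞ = 124.96875 + 16.430 = 141.39875 mg/L·h
F = (AUC_ev/D_ev)/(AUC_iv/D_iv) = (141.39875/250)/(60.173/100) = 0.565595/0.60173 = 0.9399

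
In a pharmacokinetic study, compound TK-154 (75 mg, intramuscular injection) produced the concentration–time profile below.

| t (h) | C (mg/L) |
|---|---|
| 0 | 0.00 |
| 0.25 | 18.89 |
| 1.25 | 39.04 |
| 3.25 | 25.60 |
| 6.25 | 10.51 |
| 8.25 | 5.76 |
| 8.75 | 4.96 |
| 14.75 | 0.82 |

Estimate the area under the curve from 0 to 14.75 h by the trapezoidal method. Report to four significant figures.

AUC = 186.4 mg/L·h

Trapezoidal AUC_0→14.75:
  [0→0.25]: (0.00+18.89)/2 × 0.25 = 2.36125
  [0.25→1.25]: (18.89+39.04)/2 × 1 = 28.965
  [1.25→3.25]: (39.04+25.60)/2 × 2 = 64.64
  [3.25→6.25]: (25.60+10.51)/2 × 3 = 54.165
  [6.25→8.25]: (10.51+5.76)/2 × 2 = 16.27
  [8.25→8.75]: (5.76+4.96)/2 × 0.5 = 2.68
  [8.75→14.75]: (4.96+0.82)/2 × 6 = 17.34
  Sum = 186.42125 mg/L·h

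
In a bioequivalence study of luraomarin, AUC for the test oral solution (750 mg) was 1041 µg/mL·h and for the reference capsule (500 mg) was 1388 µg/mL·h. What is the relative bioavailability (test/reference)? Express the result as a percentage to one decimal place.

F_rel = 50.0%

F_rel = (AUC_test/D_test) / (AUC_ref/D_ref)
      = (1041/750) / (1388/500)
      = 1.388 / 2.776 = 0.5000 = 50.00%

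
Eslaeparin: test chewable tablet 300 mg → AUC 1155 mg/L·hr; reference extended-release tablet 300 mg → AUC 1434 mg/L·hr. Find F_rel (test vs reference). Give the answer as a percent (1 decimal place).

F_rel = 80.5%

F_rel = (AUC_test/D_test) / (AUC_ref/D_ref)
      = (1155/300) / (1434/300)
      = 3.85 / 4.78 = 0.8054 = 80.54%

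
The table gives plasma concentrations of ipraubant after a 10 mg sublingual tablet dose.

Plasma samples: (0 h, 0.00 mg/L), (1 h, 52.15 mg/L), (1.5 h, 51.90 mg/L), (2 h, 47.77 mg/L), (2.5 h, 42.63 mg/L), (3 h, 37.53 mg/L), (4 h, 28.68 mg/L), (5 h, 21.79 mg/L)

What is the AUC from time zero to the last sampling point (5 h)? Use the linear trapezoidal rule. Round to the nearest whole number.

AUC = 178 mg/L·h

Trapezoidal AUC_0→5:
  [0→1]: (0.00+52.15)/2 × 1 = 26.075
  [1→1.5]: (52.15+51.90)/2 × 0.5 = 26.0125
  [1.5→2]: (51.90+47.77)/2 × 0.5 = 24.9175
  [2→2.5]: (47.77+42.63)/2 × 0.5 = 22.6
  [2.5→3]: (42.63+37.53)/2 × 0.5 = 20.04
  [3→4]: (37.53+28.68)/2 × 1 = 33.105
  [4→5]: (28.68+21.79)/2 × 1 = 25.235
  Sum = 177.985 mg/L·h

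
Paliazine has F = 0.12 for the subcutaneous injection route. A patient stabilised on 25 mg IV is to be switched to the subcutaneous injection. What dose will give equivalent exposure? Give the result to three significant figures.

For equal systemic exposure: F × D_ev = D_iv
D_ev = D_iv / F = 25 / 0.12 = 208.333 mg

D_subcutaneous = 208 mg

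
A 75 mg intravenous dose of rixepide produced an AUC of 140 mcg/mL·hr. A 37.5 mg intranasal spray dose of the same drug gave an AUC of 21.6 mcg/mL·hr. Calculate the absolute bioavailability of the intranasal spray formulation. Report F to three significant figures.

F = (AUC_ev / D_ev) / (AUC_iv / D_iv)
  = (21.6/37.5) / (140/75)
  = 0.576 / 1.86667 = 0.3086

F = 0.309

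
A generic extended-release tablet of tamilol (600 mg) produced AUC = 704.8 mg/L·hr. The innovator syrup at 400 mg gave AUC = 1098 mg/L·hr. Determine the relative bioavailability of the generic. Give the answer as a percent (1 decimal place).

F_rel = 42.8%

F_rel = (AUC_test/D_test) / (AUC_ref/D_ref)
      = (704.8/600) / (1098/400)
      = 1.17467 / 2.745 = 0.4279 = 42.79%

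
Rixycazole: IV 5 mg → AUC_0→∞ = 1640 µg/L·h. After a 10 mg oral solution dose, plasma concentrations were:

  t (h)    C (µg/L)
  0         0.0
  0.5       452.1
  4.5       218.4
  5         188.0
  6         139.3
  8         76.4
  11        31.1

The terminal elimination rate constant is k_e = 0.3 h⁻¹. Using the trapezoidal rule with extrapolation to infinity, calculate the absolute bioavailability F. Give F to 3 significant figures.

Trapezoidal AUC_0→11 (oral solution):
  [0→0.5]: (0.0+452.1)/2 × 0.5 = 113.025
  [0.5→4.5]: (452.1+218.4)/2 × 4 = 1341.0
  [4.5→5]: (218.4+188.0)/2 × 0.5 = 101.6
  [5→6]: (188.0+139.3)/2 × 1 = 163.65
  [6→8]: (139.3+76.4)/2 × 2 = 215.7
  [8→11]: (76.4+31.1)/2 × 3 = 161.25
  Sum = 2096.225 µg/L·h
Tail: C_last/k_e = 31.1/0.3 = 103.667
AUC_0→∞ (oral solution) = 2096.225 + 103.667 = 2199.892 µg/L·h
F = (AUC_ev/D_ev)/(AUC_iv/D_iv) = (2199.892/10)/(1640/5) = 219.9892/328 = 0.6707

F = 0.671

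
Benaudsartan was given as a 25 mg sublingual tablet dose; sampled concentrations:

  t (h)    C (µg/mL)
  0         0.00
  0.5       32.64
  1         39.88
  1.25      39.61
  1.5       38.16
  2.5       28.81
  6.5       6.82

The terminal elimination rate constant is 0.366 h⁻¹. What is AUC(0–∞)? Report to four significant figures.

AUC = 169.3 µg/mL·h

Trapezoidal AUC_0→6.5:
  [0→0.5]: (0.00+32.64)/2 × 0.5 = 8.16
  [0.5→1]: (32.64+39.88)/2 × 0.5 = 18.13
  [1→1.25]: (39.88+39.61)/2 × 0.25 = 9.93625
  [1.25→1.5]: (39.61+38.16)/2 × 0.25 = 9.72125
  [1.5→2.5]: (38.16+28.81)/2 × 1 = 33.485
  [2.5→6.5]: (28.81+6.82)/2 × 4 = 71.26
  Sum = 150.6925 µg/mL·h
Extrapolated tail: C_last / k_e = 6.82 / 0.366 = 18.634
AUC_0→∞ = 150.6925 + 18.634 = 169.3265 µg/mL·h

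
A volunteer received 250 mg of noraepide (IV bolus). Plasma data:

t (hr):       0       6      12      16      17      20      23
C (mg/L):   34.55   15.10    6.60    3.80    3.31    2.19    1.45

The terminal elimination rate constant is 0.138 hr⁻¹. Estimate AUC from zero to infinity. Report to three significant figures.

AUC = 263 mg/L·hr

Trapezoidal AUC_0→23:
  [0→6]: (34.55+15.10)/2 × 6 = 148.95
  [6→12]: (15.10+6.60)/2 × 6 = 65.1
  [12→16]: (6.60+3.80)/2 × 4 = 20.8
  [16→17]: (3.80+3.31)/2 × 1 = 3.555
  [17→20]: (3.31+2.19)/2 × 3 = 8.25
  [20→23]: (2.19+1.45)/2 × 3 = 5.46
  Sum = 252.115 mg/L·hr
Extrapolated tail: C_last / k_e = 1.45 / 0.138 = 10.507
AUC_0→∞ = 252.115 + 10.507 = 262.622 mg/L·hr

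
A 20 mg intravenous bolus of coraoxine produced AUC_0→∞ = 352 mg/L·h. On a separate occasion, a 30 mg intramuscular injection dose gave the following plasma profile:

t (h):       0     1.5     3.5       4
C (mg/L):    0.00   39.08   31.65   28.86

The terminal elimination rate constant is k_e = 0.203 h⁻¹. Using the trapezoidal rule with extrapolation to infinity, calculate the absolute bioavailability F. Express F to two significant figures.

Trapezoidal AUC_0→4 (intramuscular injection):
  [0→1.5]: (0.00+39.08)/2 × 1.5 = 29.31
  [1.5→3.5]: (39.08+31.65)/2 × 2 = 70.73
  [3.5→4]: (31.65+28.86)/2 × 0.5 = 15.1275
  Sum = 115.1675 mg/L·h
Tail: C_last/k_e = 28.86/0.203 = 142.167
AUC_0→∞ (intramuscular injection) = 115.1675 + 142.167 = 257.3345 mg/L·h
F = (AUC_ev/D_ev)/(AUC_iv/D_iv) = (257.3345/30)/(352/20) = 8.57782/17.6 = 0.4874

F = 0.49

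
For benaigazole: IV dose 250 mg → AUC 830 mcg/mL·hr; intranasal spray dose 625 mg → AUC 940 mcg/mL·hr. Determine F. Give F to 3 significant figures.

F = 0.453

F = (AUC_ev / D_ev) / (AUC_iv / D_iv)
  = (940/625) / (830/250)
  = 1.504 / 3.32 = 0.4530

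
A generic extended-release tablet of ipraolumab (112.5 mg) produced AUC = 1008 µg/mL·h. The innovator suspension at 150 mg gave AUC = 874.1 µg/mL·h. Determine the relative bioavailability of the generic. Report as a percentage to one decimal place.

F_rel = 153.8%

F_rel = (AUC_test/D_test) / (AUC_ref/D_ref)
      = (1008/112.5) / (874.1/150)
      = 8.96 / 5.82733 = 1.5376 = 153.76%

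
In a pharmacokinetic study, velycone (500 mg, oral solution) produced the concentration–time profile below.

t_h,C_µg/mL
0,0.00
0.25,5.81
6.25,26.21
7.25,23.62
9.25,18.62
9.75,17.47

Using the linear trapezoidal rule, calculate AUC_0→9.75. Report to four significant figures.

AUC = 173.0 µg/mL·h

Trapezoidal AUC_0→9.75:
  [0→0.25]: (0.00+5.81)/2 × 0.25 = 0.72625
  [0.25→6.25]: (5.81+26.21)/2 × 6 = 96.06
  [6.25→7.25]: (26.21+23.62)/2 × 1 = 24.915
  [7.25→9.25]: (23.62+18.62)/2 × 2 = 42.24
  [9.25→9.75]: (18.62+17.47)/2 × 0.5 = 9.0225
  Sum = 172.96375 µg/mL·h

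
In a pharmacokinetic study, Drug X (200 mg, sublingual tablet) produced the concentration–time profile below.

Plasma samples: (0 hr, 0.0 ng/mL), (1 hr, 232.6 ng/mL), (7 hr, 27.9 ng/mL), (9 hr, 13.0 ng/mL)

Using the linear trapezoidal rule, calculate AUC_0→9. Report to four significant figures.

AUC = 938.7 ng/mL·hr

Trapezoidal AUC_0→9:
  [0→1]: (0.0+232.6)/2 × 1 = 116.3
  [1→7]: (232.6+27.9)/2 × 6 = 781.5
  [7→9]: (27.9+13.0)/2 × 2 = 40.9
  Sum = 938.7 ng/mL·hr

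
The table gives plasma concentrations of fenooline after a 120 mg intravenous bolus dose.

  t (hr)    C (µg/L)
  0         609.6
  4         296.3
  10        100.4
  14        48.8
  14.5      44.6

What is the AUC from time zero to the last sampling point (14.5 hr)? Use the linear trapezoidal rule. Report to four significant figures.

AUC = 3324 µg/L·hr

Trapezoidal AUC_0→14.5:
  [0→4]: (609.6+296.3)/2 × 4 = 1811.8
  [4→10]: (296.3+100.4)/2 × 6 = 1190.1
  [10→14]: (100.4+48.8)/2 × 4 = 298.4
  [14→14.5]: (48.8+44.6)/2 × 0.5 = 23.35
  Sum = 3323.65 µg/L·hr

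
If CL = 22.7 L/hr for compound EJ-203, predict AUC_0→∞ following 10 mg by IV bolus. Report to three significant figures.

AUC = 0.441 mg/L·hr

AUC_0→∞ = Dose_iv / CL
        = 10 / 22.7 = 0.440529 mg/L·hr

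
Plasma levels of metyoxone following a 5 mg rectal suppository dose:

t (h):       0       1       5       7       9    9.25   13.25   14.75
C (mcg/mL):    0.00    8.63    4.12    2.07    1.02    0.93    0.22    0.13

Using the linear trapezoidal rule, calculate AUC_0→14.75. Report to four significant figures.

AUC = 41.90 mcg/mL·h

Trapezoidal AUC_0→14.75:
  [0→1]: (0.00+8.63)/2 × 1 = 4.315
  [1→5]: (8.63+4.12)/2 × 4 = 25.5
  [5→7]: (4.12+2.07)/2 × 2 = 6.19
  [7→9]: (2.07+1.02)/2 × 2 = 3.09
  [9→9.25]: (1.02+0.93)/2 × 0.25 = 0.24375
  [9.25→13.25]: (0.93+0.22)/2 × 4 = 2.3
  [13.25→14.75]: (0.22+0.13)/2 × 1.5 = 0.2625
  Sum = 41.90125 mcg/mL·h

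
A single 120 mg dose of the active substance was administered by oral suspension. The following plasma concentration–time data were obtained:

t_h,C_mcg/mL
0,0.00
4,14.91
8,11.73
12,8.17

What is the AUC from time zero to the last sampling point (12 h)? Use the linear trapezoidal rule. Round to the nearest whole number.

Trapezoidal AUC_0→12:
  [0→4]: (0.00+14.91)/2 × 4 = 29.82
  [4→8]: (14.91+11.73)/2 × 4 = 53.28
  [8→12]: (11.73+8.17)/2 × 4 = 39.8
  Sum = 122.9 mcg/mL·h

AUC = 123 mcg/mL·h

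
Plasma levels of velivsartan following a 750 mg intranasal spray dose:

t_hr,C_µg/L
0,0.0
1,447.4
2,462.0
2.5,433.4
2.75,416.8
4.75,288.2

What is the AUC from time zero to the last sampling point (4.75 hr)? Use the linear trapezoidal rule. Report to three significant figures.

AUC = 1710 µg/L·hr

Trapezoidal AUC_0→4.75:
  [0→1]: (0.0+447.4)/2 × 1 = 223.7
  [1→2]: (447.4+462.0)/2 × 1 = 454.7
  [2→2.5]: (462.0+433.4)/2 × 0.5 = 223.85
  [2.5→2.75]: (433.4+416.8)/2 × 0.25 = 106.275
  [2.75→4.75]: (416.8+288.2)/2 × 2 = 705.0
  Sum = 1713.525 µg/L·hr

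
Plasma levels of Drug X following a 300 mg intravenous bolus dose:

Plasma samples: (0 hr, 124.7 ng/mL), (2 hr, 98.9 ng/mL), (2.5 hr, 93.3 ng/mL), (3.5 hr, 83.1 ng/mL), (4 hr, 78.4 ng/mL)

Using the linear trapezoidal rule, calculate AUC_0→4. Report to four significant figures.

Trapezoidal AUC_0→4:
  [0→2]: (124.7+98.9)/2 × 2 = 223.6
  [2→2.5]: (98.9+93.3)/2 × 0.5 = 48.05
  [2.5→3.5]: (93.3+83.1)/2 × 1 = 88.2
  [3.5→4]: (83.1+78.4)/2 × 0.5 = 40.375
  Sum = 400.225 ng/mL·hr

AUC = 400.2 ng/mL·hr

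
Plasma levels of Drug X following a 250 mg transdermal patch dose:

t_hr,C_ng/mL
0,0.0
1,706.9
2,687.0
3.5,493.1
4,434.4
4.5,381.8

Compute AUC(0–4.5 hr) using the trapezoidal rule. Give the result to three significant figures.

AUC = 2370 ng/mL·hr

Trapezoidal AUC_0→4.5:
  [0→1]: (0.0+706.9)/2 × 1 = 353.45
  [1→2]: (706.9+687.0)/2 × 1 = 696.95
  [2→3.5]: (687.0+493.1)/2 × 1.5 = 885.075
  [3.5→4]: (493.1+434.4)/2 × 0.5 = 231.875
  [4→4.5]: (434.4+381.8)/2 × 0.5 = 204.05
  Sum = 2371.4 ng/mL·hr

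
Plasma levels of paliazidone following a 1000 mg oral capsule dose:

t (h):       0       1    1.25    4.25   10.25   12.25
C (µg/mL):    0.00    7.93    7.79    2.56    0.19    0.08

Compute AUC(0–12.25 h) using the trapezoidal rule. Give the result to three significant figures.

AUC = 30.0 µg/mL·h

Trapezoidal AUC_0→12.25:
  [0→1]: (0.00+7.93)/2 × 1 = 3.965
  [1→1.25]: (7.93+7.79)/2 × 0.25 = 1.965
  [1.25→4.25]: (7.79+2.56)/2 × 3 = 15.525
  [4.25→10.25]: (2.56+0.19)/2 × 6 = 8.25
  [10.25→12.25]: (0.19+0.08)/2 × 2 = 0.27
  Sum = 29.975 µg/mL·h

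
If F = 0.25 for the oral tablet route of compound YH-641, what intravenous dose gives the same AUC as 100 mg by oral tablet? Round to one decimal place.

Systemic exposure from an extravascular dose = F × D_ev, so the equivalent IV dose is F × D_ev.
D_iv = F × D_ev = 0.25 × 100 = 25 mg

D_iv = 25.0 mg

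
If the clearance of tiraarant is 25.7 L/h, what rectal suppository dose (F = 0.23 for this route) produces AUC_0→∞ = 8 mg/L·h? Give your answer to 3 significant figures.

Dose = 894 mg

Dose = CL × AUC_0→∞ / F
     = 25.7 × 8 / 0.23 = 893.913 mg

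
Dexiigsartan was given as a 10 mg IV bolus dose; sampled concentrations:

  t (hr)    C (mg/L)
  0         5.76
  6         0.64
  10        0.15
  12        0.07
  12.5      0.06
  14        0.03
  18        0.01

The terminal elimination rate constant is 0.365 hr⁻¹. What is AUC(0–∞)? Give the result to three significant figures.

AUC = 21.2 mg/L·hr

Trapezoidal AUC_0→18:
  [0→6]: (5.76+0.64)/2 × 6 = 19.2
  [6→10]: (0.64+0.15)/2 × 4 = 1.58
  [10→12]: (0.15+0.07)/2 × 2 = 0.22
  [12→12.5]: (0.07+0.06)/2 × 0.5 = 0.0325
  [12.5→14]: (0.06+0.03)/2 × 1.5 = 0.0675
  [14→18]: (0.03+0.01)/2 × 4 = 0.08
  Sum = 21.18 mg/L·hr
Extrapolated tail: C_last / k_e = 0.01 / 0.365 = 0.027
AUC_0→∞ = 21.18 + 0.027 = 21.207 mg/L·hr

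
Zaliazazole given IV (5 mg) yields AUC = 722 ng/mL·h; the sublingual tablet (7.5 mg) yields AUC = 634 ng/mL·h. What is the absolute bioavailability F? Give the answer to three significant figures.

F = 0.585

F = (AUC_ev / D_ev) / (AUC_iv / D_iv)
  = (634/7.5) / (722/5)
  = 84.5333 / 144.4 = 0.5854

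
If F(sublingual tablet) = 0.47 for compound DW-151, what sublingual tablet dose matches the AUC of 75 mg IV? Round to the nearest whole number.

For equal systemic exposure: F × D_ev = D_iv
D_ev = D_iv / F = 75 / 0.47 = 159.574 mg

D_sublingual = 160 mg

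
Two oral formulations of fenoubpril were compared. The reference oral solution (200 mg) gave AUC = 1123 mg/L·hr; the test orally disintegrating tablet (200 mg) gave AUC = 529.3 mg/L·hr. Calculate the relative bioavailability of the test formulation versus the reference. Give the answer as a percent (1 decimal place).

F_rel = (AUC_test/D_test) / (AUC_ref/D_ref)
      = (529.3/200) / (1123/200)
      = 2.6465 / 5.615 = 0.4713 = 47.13%

F_rel = 47.1%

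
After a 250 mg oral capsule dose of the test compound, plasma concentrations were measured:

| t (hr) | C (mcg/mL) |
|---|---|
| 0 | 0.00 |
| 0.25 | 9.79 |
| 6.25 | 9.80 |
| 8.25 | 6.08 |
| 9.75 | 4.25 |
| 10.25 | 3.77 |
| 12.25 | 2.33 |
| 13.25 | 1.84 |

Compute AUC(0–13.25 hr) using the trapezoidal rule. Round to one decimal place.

AUC = 93.8 mcg/mL·hr

Trapezoidal AUC_0→13.25:
  [0→0.25]: (0.00+9.79)/2 × 0.25 = 1.22375
  [0.25→6.25]: (9.79+9.80)/2 × 6 = 58.77
  [6.25→8.25]: (9.80+6.08)/2 × 2 = 15.88
  [8.25→9.75]: (6.08+4.25)/2 × 1.5 = 7.7475
  [9.75→10.25]: (4.25+3.77)/2 × 0.5 = 2.005
  [10.25→12.25]: (3.77+2.33)/2 × 2 = 6.1
  [12.25→13.25]: (2.33+1.84)/2 × 1 = 2.085
  Sum = 93.81125 mcg/mL·hr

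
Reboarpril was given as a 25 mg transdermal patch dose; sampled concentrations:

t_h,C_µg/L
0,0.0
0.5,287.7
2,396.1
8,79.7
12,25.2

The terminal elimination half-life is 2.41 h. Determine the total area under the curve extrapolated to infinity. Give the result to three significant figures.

AUC = 2310 µg/L·h

Trapezoidal AUC_0→12:
  [0→0.5]: (0.0+287.7)/2 × 0.5 = 71.925
  [0.5→2]: (287.7+396.1)/2 × 1.5 = 512.85
  [2→8]: (396.1+79.7)/2 × 6 = 1427.4
  [8→12]: (79.7+25.2)/2 × 4 = 209.8
  Sum = 2221.975 µg/L·h
k_e = ln2 / t½ = 0.693147 / 2.41 = 0.2876 h^-1
Extrapolated tail: C_last / k_e = 25.2 / 0.2876 = 87.622
AUC_0→∞ = 2221.975 + 87.622 = 2309.597 µg/L·h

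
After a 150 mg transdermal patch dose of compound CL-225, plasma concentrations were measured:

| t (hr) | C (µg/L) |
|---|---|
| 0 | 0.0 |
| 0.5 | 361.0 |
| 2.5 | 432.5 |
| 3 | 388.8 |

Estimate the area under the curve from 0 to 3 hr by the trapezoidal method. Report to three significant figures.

AUC = 1090 µg/L·hr

Trapezoidal AUC_0→3:
  [0→0.5]: (0.0+361.0)/2 × 0.5 = 90.25
  [0.5→2.5]: (361.0+432.5)/2 × 2 = 793.5
  [2.5→3]: (432.5+388.8)/2 × 0.5 = 205.325
  Sum = 1089.075 µg/L·hr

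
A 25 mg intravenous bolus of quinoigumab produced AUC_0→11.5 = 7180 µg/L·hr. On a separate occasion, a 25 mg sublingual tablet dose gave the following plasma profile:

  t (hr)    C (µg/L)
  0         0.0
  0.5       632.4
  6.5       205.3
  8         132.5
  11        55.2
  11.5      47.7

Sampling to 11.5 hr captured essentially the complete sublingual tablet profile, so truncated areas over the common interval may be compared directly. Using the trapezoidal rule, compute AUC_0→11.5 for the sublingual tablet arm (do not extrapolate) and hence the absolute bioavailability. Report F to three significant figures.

F = 0.450

Trapezoidal AUC_0→11.5 (sublingual tablet):
  [0→0.5]: (0.0+632.4)/2 × 0.5 = 158.1
  [0.5→6.5]: (632.4+205.3)/2 × 6 = 2513.1
  [6.5→8]: (205.3+132.5)/2 × 1.5 = 253.35
  [8→11]: (132.5+55.2)/2 × 3 = 281.55
  [11→11.5]: (55.2+47.7)/2 × 0.5 = 25.725
  Sum = 3231.825 µg/L·hr
F = (AUC_ev/D_ev)/(AUC_iv/D_iv) = (3231.825/25)/(7180/25) = 129.273/287.2 = 0.4501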